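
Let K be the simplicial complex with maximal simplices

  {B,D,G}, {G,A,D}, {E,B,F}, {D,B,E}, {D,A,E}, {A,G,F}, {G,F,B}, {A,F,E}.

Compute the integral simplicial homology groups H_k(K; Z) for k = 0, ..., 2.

H_0 ≅ Z,  H_1 = 0,  H_2 ≅ Z.

K has 6 vertices, 12 edges, 8 triangles.
rank ∂_0 = 0, rank ∂_1 = 5 ⇒ b_0 = 6 − 0 − 5 = 1; all invariant factors of ∂_1 are 1 so no torsion. So H_0 ≅ Z.
rank ∂_1 = 5, rank ∂_2 = 7 ⇒ b_1 = 12 − 5 − 7 = 0; all invariant factors of ∂_2 are 1 so no torsion. So H_1 ≅ 0.
rank ∂_2 = 7, rank ∂_3 = 0 ⇒ b_2 = 8 − 7 − 0 = 1. So H_2 ≅ Z.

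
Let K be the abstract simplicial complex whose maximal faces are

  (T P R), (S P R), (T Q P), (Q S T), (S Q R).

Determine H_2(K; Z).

Take the total order P < Q < R < S < T on the vertex set. Then K (dimension 2) consists of the simplices:

  0-simplices (5): P, Q, R, S, T
  1-simplices (10): PQ, PR, PS, PT, QR, QS, QT, RS, RT, ST
  2-simplices (5): PQT, PRS, PRT, QRS, QST

Hence C_0 ≅ Z^5, C_1 ≅ Z^10, C_2 ≅ Z^5.

Boundary ∂_1: C_1 → C_0 maps an edge to its endpoints' difference, ∂[p,q] = q − p. For instance
  ∂QS = S − Q.
The resulting 5×10 matrix has rank 4, and its Smith normal form has invariant factors (1,1,1,1).

∂_2: C_2 → C_1 acts by ∂[p,q,r] = [q,r] − [p,r] + [p,q]. For instance
  ∂QRS = RS − QS + QR,
  ∂PRS = RS − PS + PR.
As a 10×5 matrix over Z this has rank 5, with invariant factors (1,1,1,1,1).

Reading off H_k = ker ∂_k / im ∂_{k+1}:

  H_2: rank ker ∂_2 − rank ∂_3 = (5 − 5) − 0 = 0, and there is no ∂_3, so H_2 = 0.

H_2 ≅ 0.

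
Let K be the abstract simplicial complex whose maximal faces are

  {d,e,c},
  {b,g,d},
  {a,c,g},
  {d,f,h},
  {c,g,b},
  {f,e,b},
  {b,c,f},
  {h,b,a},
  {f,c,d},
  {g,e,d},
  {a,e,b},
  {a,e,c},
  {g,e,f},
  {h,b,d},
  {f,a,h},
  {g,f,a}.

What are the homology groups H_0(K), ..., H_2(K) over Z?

H_0 ≅ Z,  H_1 ≅ Z^2,  H_2 ≅ Z.

We work with the vertex ordering a < b < c < d < e < f < g < h. The simplices of K, each written with vertices in increasing order, are:

  0-simplices (8): a, b, c, d, e, f, g, h
  1-simplices (24): ab, ac, ae, af, ag, ah, bc, bd, be, bf, bg, bh, cd, ce, cf, cg, de, df, dg, dh, ef, eg, fg, fh
  2-simplices (16): abe, abh, ace, acg, afg, afh, bcf, bcg, bdg, bdh, bef, cde, cdf, deg, dfh, efg

so the chain groups are C_0 ≅ Z^8, C_1 ≅ Z^24, C_2 ≅ Z^16.

The boundary map ∂_1: C_1 → C_0 sends each edge [p,q] (with p < q) to q − p. For instance
  ∂ce = e − c.
This gives a 8×24 integer matrix of rank 7; reducing to Smith normal form yields diagonal entries (1,1,1,1,1,1,1).

∂_2: C_2 → C_1 maps a triangle to the signed sum of its edges. For instance
  ∂abe = be − ae + ab,
  ∂cdf = df − cf + cd.
The 24×16 boundary matrix has rank 15 and Smith normal form diag(1,1,1,1,1,1,1,1,1,1,1,1,1,1,1).

Computing H_k = (kernel of ∂_k) / (image of ∂_{k+1}):

  H_0: rank C_0 − rank ∂_1 = 8 − 7 = 1, and the invariant factors of ∂_1 are all 1, so H_0 ≅ Z.
  H_1: rank ker ∂_1 − rank ∂_2 = (24 − 7) − 15 = 2, and the invariant factors of ∂_2 are all 1, so H_1 ≅ Z^2.
  H_2: rank ker ∂_2 − rank ∂_3 = (16 − 15) − 0 = 1, and there is no ∂_3, so H_2 ≅ Z.

As a check, the Euler characteristic is 8 − 24 + 16 = 0, which agrees with 1 − 2 + 1 = 0.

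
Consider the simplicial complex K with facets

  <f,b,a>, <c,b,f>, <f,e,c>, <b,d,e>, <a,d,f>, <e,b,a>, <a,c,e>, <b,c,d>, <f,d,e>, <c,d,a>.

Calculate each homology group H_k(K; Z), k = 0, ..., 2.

H_0 ≅ Z,  H_1 ≅ Z/2Z,  H_2 = 0.

Take the total order a < b < c < d < e < f on the vertex set. Then K (dimension 2) consists of the simplices:

  0-simplices (6): a, b, c, d, e, f
  1-simplices (15): ab, ac, ad, ae, af, bc, bd, be, bf, cd, ce, cf, de, df, ef
  2-simplices (10): abe, abf, acd, ace, adf, bcd, bcf, bde, cef, def

Hence C_0 ≅ Z^6, C_1 ≅ Z^15, C_2 ≅ Z^10.

∂_1: C_1 → C_0 is given by ∂[p,q] = [q] − [p].
This gives a 6×15 integer matrix of rank 5; reducing to Smith normal form yields diagonal entries (1,1,1,1,1).

∂_2: C_2 → C_1 sends each 2-simplex [p,q,r] to [q,r] − [p,r] + [p,q]. For instance
  ∂acd = cd − ad + ac,
  ∂abe = be − ae + ab.
The resulting 15×10 matrix has rank 10, and its Smith normal form has invariant factors (1,1,1,1,1,1,1,1,1,2).

Now H_k = ker ∂_k / im ∂_{k+1}, so:

  H_0: rank C_0 − rank ∂_1 = 6 − 5 = 1, and the invariant factors of ∂_1 are all 1, so H_0 ≅ Z.
  H_1: rank ker ∂_1 − rank ∂_2 = (15 − 5) − 10 = 0, and ∂_2 has invariant factor 2 > 1, so H_1 ≅ Z/2Z.
  H_2: rank ker ∂_2 − rank ∂_3 = (10 − 10) − 0 = 0, and there is no ∂_3, so H_2 ≅ 0.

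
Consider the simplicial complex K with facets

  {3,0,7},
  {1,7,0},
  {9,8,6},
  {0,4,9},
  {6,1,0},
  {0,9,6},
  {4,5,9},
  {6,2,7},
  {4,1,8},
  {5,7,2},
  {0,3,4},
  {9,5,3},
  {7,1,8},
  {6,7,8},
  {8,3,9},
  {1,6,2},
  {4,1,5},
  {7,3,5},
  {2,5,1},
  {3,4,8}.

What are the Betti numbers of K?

Fix the vertex order 0 < 1 < 2 < 3 < 4 < 5 < 6 < 7 < 8 < 9 and write every simplex with vertices in increasing order. Then dim K = 2 and the simplices of K are:

  0-simplices (10): [0], [1], [2], [3], [4], [5], [6], [7], [8], [9]
  1-simplices (30): (30 of them)
  2-simplices (20): (20 of them)

so the chain groups are C_0 ≅ Z^10, C_1 ≅ Z^30, C_2 ≅ Z^20.

∂_1: C_1 → C_0 maps an edge to its endpoints' difference, ∂[p,q] = q − p.
This gives a 10×30 integer matrix of rank 9; reducing to Smith normal form yields diagonal entries (1,1,1,1,1,1,1,1,1).

∂_2: C_2 → C_1 maps a triangle to the signed sum of its edges. For instance
  ∂[1,2,5] = [2,5] − [1,5] + [1,2],
  ∂[3,8,9] = [8,9] − [3,9] + [3,8].
The 30×20 boundary matrix has rank 20 and Smith normal form diag(1,1,1,1,1,1,1,1,1,1,1,1,1,1,1,1,1,1,1,2).

Reading off H_k = ker ∂_k / im ∂_{k+1}:

  H_0: rank C_0 − rank ∂_1 = 10 − 9 = 1, and the invariant factors of ∂_1 are all 1, so H_0 = Z.
  H_1: rank ker ∂_1 − rank ∂_2 = (30 − 9) − 20 = 1, and ∂_2 has invariant factor 2 > 1, so H_1 = Z ⊕ Z/2.
  H_2: rank ker ∂_2 − rank ∂_3 = (20 − 20) − 0 = 0, and there is no ∂_3, so H_2 = 0.

As a check, the Euler characteristic is 10 − 30 + 20 = 0, which agrees with 1 − 1 + 0 = 0.

Hence the Betti numbers are b_0 = 1, b_1 = 1, b_2 = 0.

b_0 = 1, b_1 = 1, b_2 = 0.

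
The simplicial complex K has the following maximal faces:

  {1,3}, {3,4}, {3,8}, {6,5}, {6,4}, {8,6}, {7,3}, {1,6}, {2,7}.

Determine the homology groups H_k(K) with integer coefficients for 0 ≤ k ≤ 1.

Fix the vertex order 1 < 2 < 3 < 4 < 5 < 6 < 7 < 8 and write every simplex with vertices in increasing order. Then dim K = 1 and the simplices of K are:

  0-simplices (8): [1], [2], [3], [4], [5], [6], [7], [8]
  1-simplices (9): [1,3], [1,6], [2,7], [3,4], [3,7], [3,8], [4,6], [5,6], [6,8]

so the chain groups are C_0 ≅ Z^8, C_1 ≅ Z^9.

∂_1: C_1 → C_0 sends each edge [p,q] (with p < q) to q − p. For instance
  ∂[4,6] = [6] − [4].
The resulting 8×9 matrix has rank 7, and its Smith normal form has invariant factors (1,1,1,1,1,1,1).

Reading off H_k = ker ∂_k / im ∂_{k+1}:

  H_0: rank C_0 − rank ∂_1 = 8 − 7 = 1, and the invariant factors of ∂_1 are all 1, so H_0 = Z.
  H_1: rank ker ∂_1 − rank ∂_2 = (9 − 7) − 0 = 2, and there is no ∂_2, so H_1 = Z^2.

H_0 = Z,  H_1 = Z^2.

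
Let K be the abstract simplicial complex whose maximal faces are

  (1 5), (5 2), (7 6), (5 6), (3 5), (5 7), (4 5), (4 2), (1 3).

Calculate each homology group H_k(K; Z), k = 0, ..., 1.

H_0 ≅ Z,  H_1 ≅ Z^3.

Take the total order 1 < 2 < 3 < 4 < 5 < 6 < 7 on the vertex set. Then K (dimension 1) consists of the simplices:

  0-simplices (7): [1], [2], [3], [4], [5], [6], [7]
  1-simplices (9): [1,3], [1,5], [2,4], [2,5], [3,5], [4,5], [5,6], [5,7], [6,7]

Hence C_0 ≅ Z^7, C_1 ≅ Z^9.

The boundary map ∂_1: C_1 → C_0 sends each edge [p,q] (with p < q) to q − p. For instance
  ∂[2,5] = [5] − [2].
This gives a 7×9 integer matrix of rank 6; reducing to Smith normal form yields diagonal entries (1,1,1,1,1,1).

Now H_k = ker ∂_k / im ∂_{k+1}, so:

  H_0: rank C_0 − rank ∂_1 = 7 − 6 = 1, and the invariant factors of ∂_1 are all 1, so H_0 = Z.
  H_1: rank ker ∂_1 − rank ∂_2 = (9 − 6) − 0 = 3, and there is no ∂_2, so H_1 = Z^3.

As a check, the Euler characteristic is 7 − 9 = -2, which agrees with 1 − 3 = -2.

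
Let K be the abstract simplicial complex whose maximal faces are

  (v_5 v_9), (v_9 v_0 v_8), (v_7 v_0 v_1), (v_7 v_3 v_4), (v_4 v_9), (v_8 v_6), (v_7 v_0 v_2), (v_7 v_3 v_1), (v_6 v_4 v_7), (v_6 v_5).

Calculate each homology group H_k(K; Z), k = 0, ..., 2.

H_0 = Z,  H_1 = Z^3,  H_2 = 0.

Fix the vertex order v_0 < v_1 < v_2 < v_3 < v_4 < v_5 < v_6 < v_7 < v_8 < v_9 and write every simplex with vertices in increasing order. Then dim K = 2 and the simplices of K are:

  0-simplices (10): [v_0], [v_1], [v_2], [v_3], [v_4], [v_5], [v_6], [v_7], [v_8], [v_9]
  1-simplices (18): (18 of them)
  2-simplices (6): [v_0,v_1,v_7], [v_0,v_2,v_7], [v_0,v_8,v_9], [v_1,v_3,v_7], [v_3,v_4,v_7], [v_4,v_6,v_7]

so the chain groups are C_0 ≅ Z^10, C_1 ≅ Z^18, C_2 ≅ Z^6.

Boundary ∂_1: C_1 → C_0 maps an edge to its endpoints' difference, ∂[p,q] = q − p. For instance
  ∂[v_0,v_2] = [v_2] − [v_0].
As a 10×18 matrix over Z this has rank 9, with invariant factors (1,1,1,1,1,1,1,1,1).

∂_2: C_2 → C_1 acts by ∂[p,q,r] = [q,r] − [p,r] + [p,q]. For instance
  ∂[v_4,v_6,v_7] = [v_6,v_7] − [v_4,v_7] + [v_4,v_6],
  ∂[v_3,v_4,v_7] = [v_4,v_7] − [v_3,v_7] + [v_3,v_4].
The resulting 18×6 matrix has rank 6, and its Smith normal form has invariant factors (1,1,1,1,1,1).

Computing H_k = (kernel of ∂_k) / (image of ∂_{k+1}):

  H_0: rank C_0 − rank ∂_1 = 10 − 9 = 1, and the invariant factors of ∂_1 are all 1, so H_0 = Z.
  H_1: rank ker ∂_1 − rank ∂_2 = (18 − 9) − 6 = 3, and the invariant factors of ∂_2 are all 1, so H_1 = Z^3.
  H_2: rank ker ∂_2 − rank ∂_3 = (6 − 6) − 0 = 0, and there is no ∂_3, so H_2 = 0.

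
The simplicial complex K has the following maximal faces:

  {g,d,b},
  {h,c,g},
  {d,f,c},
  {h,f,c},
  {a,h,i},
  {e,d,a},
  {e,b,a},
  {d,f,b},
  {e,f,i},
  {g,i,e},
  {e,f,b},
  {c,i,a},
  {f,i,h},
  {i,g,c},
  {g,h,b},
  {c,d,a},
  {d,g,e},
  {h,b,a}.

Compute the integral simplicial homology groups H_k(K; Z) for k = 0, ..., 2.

We work with the vertex ordering a < b < c < d < e < f < g < h < i. The simplices of K, each written with vertices in increasing order, are:

  0-simplices (9): a, b, c, d, e, f, g, h, i
  1-simplices (27): ab, ac, ad, ae, ah, ai, bd, be, bf, bg, bh, cd, cf, cg, ch, ci, de, df, dg, ef, eg, ei, fh, fi, gh, gi, hi
  2-simplices (18): abe, abh, acd, aci, ade, ahi, bdf, bdg, bef, bgh, cdf, cfh, cgh, cgi, deg, efi, egi, fhi

so the chain groups are C_0 ≅ Z^9, C_1 ≅ Z^27, C_2 ≅ Z^18.

Boundary ∂_1: C_1 → C_0 maps an edge to its endpoints' difference, ∂[p,q] = q − p.
As a 9×27 matrix over Z this has rank 8, with invariant factors (1,1,1,1,1,1,1,1).

∂_2: C_2 → C_1 sends each 2-simplex [p,q,r] to [q,r] − [p,r] + [p,q]. For instance
  ∂ade = de − ae + ad,
  ∂efi = fi − ei + ef.
The 27×18 boundary matrix has rank 18 and Smith normal form diag(1,1,1,1,1,1,1,1,1,1,1,1,1,1,1,1,1,2).

Computing H_k = (kernel of ∂_k) / (image of ∂_{k+1}):

  H_0: rank C_0 − rank ∂_1 = 9 − 8 = 1, and the invariant factors of ∂_1 are all 1, so H_0 ≅ Z.
  H_1: rank ker ∂_1 − rank ∂_2 = (27 − 8) − 18 = 1, and ∂_2 has invariant factor 2 > 1, so H_1 ≅ Z ⊕ Z/2Z.
  H_2: rank ker ∂_2 − rank ∂_3 = (18 − 18) − 0 = 0, and there is no ∂_3, so H_2 ≅ 0.

H_0 = Z,  H_1 = Z ⊕ Z/2Z,  H_2 = 0.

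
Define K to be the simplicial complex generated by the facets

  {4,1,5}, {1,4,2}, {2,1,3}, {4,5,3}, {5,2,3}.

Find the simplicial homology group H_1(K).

H_1 = Z.

Fix the vertex order 1 < 2 < 3 < 4 < 5 and write every simplex with vertices in increasing order. Then dim K = 2 and the simplices of K are:

  0-simplices (5): [1], [2], [3], [4], [5]
  1-simplices (10): [1,2], [1,3], [1,4], [1,5], [2,3], [2,4], [2,5], [3,4], [3,5], [4,5]
  2-simplices (5): [1,2,3], [1,2,4], [1,4,5], [2,3,5], [3,4,5]

so the chain groups are C_0 ≅ Z^5, C_1 ≅ Z^10, C_2 ≅ Z^5.

Boundary ∂_1: C_1 → C_0 maps an edge to its endpoints' difference, ∂[p,q] = q − p. For instance
  ∂[3,4] = [4] − [3].
As a 5×10 matrix over Z this has rank 4, with invariant factors (1,1,1,1).

∂_2: C_2 → C_1 sends each 2-simplex [p,q,r] to [q,r] − [p,r] + [p,q]. For instance
  ∂[3,4,5] = [4,5] − [3,5] + [3,4],
  ∂[2,3,5] = [3,5] − [2,5] + [2,3].
This gives a 10×5 integer matrix of rank 5; reducing to Smith normal form yields diagonal entries (1,1,1,1,1).

Reading off H_k = ker ∂_k / im ∂_{k+1}:

  H_1: rank ker ∂_1 − rank ∂_2 = (10 − 4) − 5 = 1, and the invariant factors of ∂_2 are all 1, so H_1 = Z.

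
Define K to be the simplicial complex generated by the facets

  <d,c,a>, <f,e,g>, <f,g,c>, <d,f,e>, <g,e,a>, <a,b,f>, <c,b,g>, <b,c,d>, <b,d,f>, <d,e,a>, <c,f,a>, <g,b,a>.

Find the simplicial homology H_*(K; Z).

Fix the vertex order a < b < c < d < e < f < g and write every simplex with vertices in increasing order. Then dim K = 2 and the simplices of K are:

  0-simplices (7): a, b, c, d, e, f, g
  1-simplices (18): ab, ac, ad, ae, af, ag, bc, bd, bf, bg, cd, cf, cg, de, df, ef, eg, fg
  2-simplices (12): abf, abg, acd, acf, ade, aeg, bcd, bcg, bdf, cfg, def, efg

giving chain groups C_0 ≅ Z^7, C_1 ≅ Z^18, C_2 ≅ Z^12.

Boundary ∂_1: C_1 → C_0 maps an edge to its endpoints' difference, ∂[p,q] = q − p. For instance
  ∂cf = f − c.
This gives a 7×18 integer matrix of rank 6; reducing to Smith normal form yields diagonal entries (1,1,1,1,1,1).

Boundary ∂_2: C_2 → C_1 acts by ∂[p,q,r] = [q,r] − [p,r] + [p,q]. For instance
  ∂abf = bf − af + ab,
  ∂def = ef − df + de.
The resulting 18×12 matrix has rank 12, and its Smith normal form has invariant factors (1,1,1,1,1,1,1,1,1,1,1,2).

Computing H_k = (kernel of ∂_k) / (image of ∂_{k+1}):

  H_0: rank C_0 − rank ∂_1 = 7 − 6 = 1, and the invariant factors of ∂_1 are all 1, so H_0 = Z.
  H_1: rank ker ∂_1 − rank ∂_2 = (18 − 6) − 12 = 0, and ∂_2 has invariant factor 2 > 1, so H_1 = Z/2.
  H_2: rank ker ∂_2 − rank ∂_3 = (12 − 12) − 0 = 0, and there is no ∂_3, so H_2 = 0.

(K is a triangulation of the real projective plane RP^2.)

H_0 = Z,  H_1 = Z/2,  H_2 = 0.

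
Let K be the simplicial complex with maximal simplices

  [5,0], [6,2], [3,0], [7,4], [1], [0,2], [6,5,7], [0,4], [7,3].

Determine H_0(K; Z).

H_0 = Z^2.

Take the total order 0 < 1 < 2 < 3 < 4 < 5 < 6 < 7 on the vertex set. Then K (dimension 2) consists of the simplices:

  0-simplices (8): [0], [1], [2], [3], [4], [5], [6], [7]
  1-simplices (10): [0,2], [0,3], [0,4], [0,5], [2,6], [3,7], [4,7], [5,6], [5,7], [6,7]
  2-simplices (1): [5,6,7]

Hence C_0 ≅ Z^8, C_1 ≅ Z^10, C_2 ≅ Z^1.

∂_1: C_1 → C_0 maps an edge to its endpoints' difference, ∂[p,q] = q − p.
This gives a 8×10 integer matrix of rank 6; reducing to Smith normal form yields diagonal entries (1,1,1,1,1,1).

The boundary map ∂_2: C_2 → C_1 sends each 2-simplex [p,q,r] to [q,r] − [p,r] + [p,q]. For instance
  ∂[5,6,7] = [6,7] − [5,7] + [5,6].
This gives a 10×1 integer matrix of rank 1; reducing to Smith normal form yields diagonal entries (1).

Now H_k = ker ∂_k / im ∂_{k+1}, so:

  H_0: rank C_0 − rank ∂_1 = 8 − 6 = 2, and the invariant factors of ∂_1 are all 1, so H_0 = Z^2.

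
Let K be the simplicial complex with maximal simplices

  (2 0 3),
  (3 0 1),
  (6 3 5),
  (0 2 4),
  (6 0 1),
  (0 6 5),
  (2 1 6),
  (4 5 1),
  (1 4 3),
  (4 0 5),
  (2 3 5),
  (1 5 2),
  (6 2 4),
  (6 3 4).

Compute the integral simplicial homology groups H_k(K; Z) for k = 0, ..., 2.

We work with the vertex ordering 0 < 1 < 2 < 3 < 4 < 5 < 6. The simplices of K, each written with vertices in increasing order, are:

  0-simplices (7): [0], [1], [2], [3], [4], [5], [6]
  1-simplices (21): [0,1], [0,2], [0,3], [0,4], [0,5], [0,6], [1,2], [1,3], [1,4], [1,5], [1,6], [2,3], [2,4], [2,5], [2,6], [3,4], [3,5], [3,6], [4,5], [4,6], [5,6]
  2-simplices (14): [0,1,3], [0,1,6], [0,2,3], [0,2,4], [0,4,5], [0,5,6], [1,2,5], [1,2,6], [1,3,4], [1,4,5], [2,3,5], [2,4,6], [3,4,6], [3,5,6]

giving chain groups C_0 ≅ Z^7, C_1 ≅ Z^21, C_2 ≅ Z^14.

∂_1: C_1 → C_0 is given by ∂[p,q] = [q] − [p]. For instance
  ∂[3,6] = [6] − [3].
The 7×21 boundary matrix has rank 6 and Smith normal form diag(1,1,1,1,1,1).

∂_2: C_2 → C_1 sends each 2-simplex [p,q,r] to [q,r] − [p,r] + [p,q]. For instance
  ∂[3,4,6] = [4,6] − [3,6] + [3,4],
  ∂[0,1,3] = [1,3] − [0,3] + [0,1].
As a 21×14 matrix over Z this has rank 13, with invariant factors (1,1,1,1,1,1,1,1,1,1,1,1,1).

From H_k ≅ ker(∂_k) / im(∂_{k+1}) we obtain:

  H_0: rank C_0 − rank ∂_1 = 7 − 6 = 1, and the invariant factors of ∂_1 are all 1, so H_0 ≅ Z.
  H_1: rank ker ∂_1 − rank ∂_2 = (21 − 6) − 13 = 2, and the invariant factors of ∂_2 are all 1, so H_1 ≅ Z^2.
  H_2: rank ker ∂_2 − rank ∂_3 = (14 − 13) − 0 = 1, and there is no ∂_3, so H_2 ≅ Z.

(K is a triangulation of the torus T^2.)

H_0 = Z,  H_1 = Z^2,  H_2 = Z.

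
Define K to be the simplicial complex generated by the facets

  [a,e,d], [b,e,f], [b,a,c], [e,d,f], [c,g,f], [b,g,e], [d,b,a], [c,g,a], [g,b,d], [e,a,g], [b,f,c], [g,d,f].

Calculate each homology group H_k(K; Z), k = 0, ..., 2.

H_0 ≅ Z,  H_1 ≅ Z/2,  H_2 = 0.

K has 7 vertices, 18 edges, 12 triangles.
rank ∂_0 = 0, rank ∂_1 = 6 ⇒ b_0 = 7 − 0 − 6 = 1; all invariant factors of ∂_1 are 1 so no torsion. So H_0 = Z.
rank ∂_1 = 6, rank ∂_2 = 12 ⇒ b_1 = 18 − 6 − 12 = 0; ∂_2 has invariant factor(s) [2] giving torsion. So H_1 = Z/2.
rank ∂_2 = 12, rank ∂_3 = 0 ⇒ b_2 = 12 − 12 − 0 = 0. So H_2 = 0.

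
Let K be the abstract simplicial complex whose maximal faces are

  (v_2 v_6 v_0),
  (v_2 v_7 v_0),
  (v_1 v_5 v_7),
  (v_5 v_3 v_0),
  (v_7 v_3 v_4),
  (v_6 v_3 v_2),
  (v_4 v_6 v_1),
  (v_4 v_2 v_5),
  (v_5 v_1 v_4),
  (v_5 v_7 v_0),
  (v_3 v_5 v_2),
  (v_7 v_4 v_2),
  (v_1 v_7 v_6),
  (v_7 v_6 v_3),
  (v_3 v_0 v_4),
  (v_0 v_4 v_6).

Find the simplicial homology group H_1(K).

H_1 = Z^2.

K has 8 vertices, 24 edges, 16 triangles.
rank ∂_1 = 7, rank ∂_2 = 15 ⇒ b_1 = 24 − 7 − 15 = 2; all invariant factors of ∂_2 are 1 so no torsion. So H_1 = Z^2.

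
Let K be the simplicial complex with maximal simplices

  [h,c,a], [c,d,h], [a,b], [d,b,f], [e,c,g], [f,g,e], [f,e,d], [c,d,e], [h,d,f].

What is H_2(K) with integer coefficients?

H_2 = 0.

K has 8 vertices, 16 edges, 8 triangles.
rank ∂_2 = 8, rank ∂_3 = 0 ⇒ b_2 = 8 − 8 − 0 = 0. So H_2 ≅ 0.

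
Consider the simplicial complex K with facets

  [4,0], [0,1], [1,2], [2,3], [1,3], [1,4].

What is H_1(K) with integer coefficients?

H_1 = Z^2.

Order the vertices as 0 < 1 < 2 < 3 < 4. Listing each simplex with vertices in this order, K has dimension 1 with simplices:

  0-simplices (5): [0], [1], [2], [3], [4]
  1-simplices (6): [0,1], [0,4], [1,2], [1,3], [1,4], [2,3]

Hence C_0 ≅ Z^5, C_1 ≅ Z^6.

Boundary ∂_1: C_1 → C_0 is given by ∂[p,q] = [q] − [p]. For instance
  ∂[2,3] = [3] − [2].
This gives a 5×6 integer matrix of rank 4; reducing to Smith normal form yields diagonal entries (1,1,1,1).

From H_k ≅ ker(∂_k) / im(∂_{k+1}) we obtain:

  H_1: rank ker ∂_1 − rank ∂_2 = (6 − 4) − 0 = 2, and there is no ∂_2, so H_1 ≅ Z^2.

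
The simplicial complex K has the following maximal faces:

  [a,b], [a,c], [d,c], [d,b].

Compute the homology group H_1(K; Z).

H_1 = Z.

We work with the vertex ordering a < b < c < d. The simplices of K, each written with vertices in increasing order, are:

  0-simplices (4): a, b, c, d
  1-simplices (4): ab, ac, bd, cd

so the chain groups are C_0 ≅ Z^4, C_1 ≅ Z^4.

The boundary map ∂_1: C_1 → C_0 sends each edge [p,q] (with p < q) to q − p. For instance
  ∂cd = d − c.
The 4×4 boundary matrix has rank 3 and Smith normal form diag(1,1,1).

Now H_k = ker ∂_k / im ∂_{k+1}, so:

  H_1: rank ker ∂_1 − rank ∂_2 = (4 − 3) − 0 = 1, and there is no ∂_2, so H_1 ≅ Z.

(K is a triangulation of the circle S^1.)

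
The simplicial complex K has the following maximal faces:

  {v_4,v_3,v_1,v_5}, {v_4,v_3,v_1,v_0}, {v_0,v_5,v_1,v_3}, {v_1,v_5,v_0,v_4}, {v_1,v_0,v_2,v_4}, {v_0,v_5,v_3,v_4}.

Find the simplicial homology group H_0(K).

We work with the vertex ordering v_0 < v_1 < v_2 < v_3 < v_4 < v_5. The simplices of K, each written with vertices in increasing order, are:

  0-simplices (6): [v_0], [v_1], [v_2], [v_3], [v_4], [v_5]
  1-simplices (13): [v_0,v_1], [v_0,v_2], [v_0,v_3], [v_0,v_4], [v_0,v_5], [v_1,v_2], [v_1,v_3], [v_1,v_4], [v_1,v_5], [v_2,v_4], [v_3,v_4], [v_3,v_5], [v_4,v_5]
  2-simplices (13): (13 of them)
  3-simplices (6): [v_0,v_1,v_2,v_4], [v_0,v_1,v_3,v_4], [v_0,v_1,v_3,v_5], [v_0,v_1,v_4,v_5], [v_0,v_3,v_4,v_5], [v_1,v_3,v_4,v_5]

so the chain groups are C_0 ≅ Z^6, C_1 ≅ Z^13, C_2 ≅ Z^13, C_3 ≅ Z^6.

∂_1: C_1 → C_0 is given by ∂[p,q] = [q] − [p]. For instance
  ∂[v_1,v_2] = [v_2] − [v_1].
The resulting 6×13 matrix has rank 5, and its Smith normal form has invariant factors (1,1,1,1,1).

∂_2: C_2 → C_1 acts by ∂[p,q,r] = [q,r] − [p,r] + [p,q]. For instance
  ∂[v_0,v_3,v_4] = [v_3,v_4] − [v_0,v_4] + [v_0,v_3],
  ∂[v_0,v_4,v_5] = [v_4,v_5] − [v_0,v_5] + [v_0,v_4].
This gives a 13×13 integer matrix of rank 8; reducing to Smith normal form yields diagonal entries (1,1,1,1,1,1,1,1).

∂_3: C_3 → C_2 sends each 3-simplex σ to the alternating sum Σ_i (−1)^i (σ with its i-th vertex removed). For instance
  ∂[v_0,v_1,v_3,v_4] = [v_1,v_3,v_4] − [v_0,v_3,v_4] + [v_0,v_1,v_4] − [v_0,v_1,v_3],
  ∂[v_0,v_1,v_3,v_5] = [v_1,v_3,v_5] − [v_0,v_3,v_5] + [v_0,v_1,v_5] − [v_0,v_1,v_3].
The resulting 13×6 matrix has rank 5, and its Smith normal form has invariant factors (1,1,1,1,1).

From H_k ≅ ker(∂_k) / im(∂_{k+1}) we obtain:

  H_0: rank C_0 − rank ∂_1 = 6 − 5 = 1, and the invariant factors of ∂_1 are all 1, so H_0 = Z.

H_0 ≅ Z.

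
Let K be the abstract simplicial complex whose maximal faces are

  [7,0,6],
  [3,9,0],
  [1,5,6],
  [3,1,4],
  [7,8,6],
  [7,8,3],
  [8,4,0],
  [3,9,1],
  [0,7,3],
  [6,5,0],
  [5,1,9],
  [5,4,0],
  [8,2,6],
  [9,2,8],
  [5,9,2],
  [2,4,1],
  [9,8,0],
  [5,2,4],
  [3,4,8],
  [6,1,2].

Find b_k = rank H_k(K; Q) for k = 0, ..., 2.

K has 10 vertices, 30 edges, 20 triangles.
rank ∂_0 = 0, rank ∂_1 = 9 ⇒ b_0 = 10 − 0 − 9 = 1; all invariant factors of ∂_1 are 1 so no torsion. So H_0 ≅ Z.
rank ∂_1 = 9, rank ∂_2 = 20 ⇒ b_1 = 30 − 9 − 20 = 1; ∂_2 has invariant factor(s) [2] giving torsion. So H_1 ≅ Z × Z/2.
rank ∂_2 = 20, rank ∂_3 = 0 ⇒ b_2 = 20 − 20 − 0 = 0. So H_2 ≅ 0.

b_0 = 1, b_1 = 1, b_2 = 0.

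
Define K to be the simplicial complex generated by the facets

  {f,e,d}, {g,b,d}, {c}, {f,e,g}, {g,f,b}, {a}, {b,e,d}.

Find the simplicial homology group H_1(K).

Order the vertices as a < b < c < d < e < f < g. Listing each simplex with vertices in this order, K has dimension 2 with simplices:

  0-simplices (7): a, b, c, d, e, f, g
  1-simplices (10): bd, be, bf, bg, de, df, dg, ef, eg, fg
  2-simplices (5): bde, bdg, bfg, def, efg

giving chain groups C_0 ≅ Z^7, C_1 ≅ Z^10, C_2 ≅ Z^5.

The boundary map ∂_1: C_1 → C_0 sends each edge [p,q] (with p < q) to q − p. For instance
  ∂bg = g − b.
The 7×10 boundary matrix has rank 4 and Smith normal form diag(1,1,1,1).

∂_2: C_2 → C_1 maps a triangle to the signed sum of its edges. For instance
  ∂bdg = dg − bg + bd,
  ∂bfg = fg − bg + bf.
The 10×5 boundary matrix has rank 5 and Smith normal form diag(1,1,1,1,1).

From H_k ≅ ker(∂_k) / im(∂_{k+1}) we obtain:

  H_1: rank ker ∂_1 − rank ∂_2 = (10 − 4) − 5 = 1, and the invariant factors of ∂_2 are all 1, so H_1 = Z.

(K is a triangulation of the disjoint union of the Möbius band and a set of 2 points.)

H_1 = Z.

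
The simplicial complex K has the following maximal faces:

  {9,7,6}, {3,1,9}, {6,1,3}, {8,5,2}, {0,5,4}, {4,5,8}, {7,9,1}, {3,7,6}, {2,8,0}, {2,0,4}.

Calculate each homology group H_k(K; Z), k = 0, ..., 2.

We work with the vertex ordering 0 < 1 < 2 < 3 < 4 < 5 < 6 < 7 < 8 < 9. The simplices of K, each written with vertices in increasing order, are:

  0-simplices (10): [0], [1], [2], [3], [4], [5], [6], [7], [8], [9]
  1-simplices (20): [0,2], [0,4], [0,5], [0,8], [1,3], [1,6], [1,7], [1,9], [2,4], [2,5], [2,8], [3,6], [3,7], [3,9], [4,5], [4,8], [5,8], [6,7], [6,9], [7,9]
  2-simplices (10): [0,2,4], [0,2,8], [0,4,5], [1,3,6], [1,3,9], [1,7,9], [2,5,8], [3,6,7], [4,5,8], [6,7,9]

giving chain groups C_0 ≅ Z^10, C_1 ≅ Z^20, C_2 ≅ Z^10.

Boundary ∂_1: C_1 → C_0 maps an edge to its endpoints' difference, ∂[p,q] = q − p. For instance
  ∂[3,7] = [7] − [3].
The 10×20 boundary matrix has rank 8 and Smith normal form diag(1,1,1,1,1,1,1,1).

The boundary map ∂_2: C_2 → C_1 maps a triangle to the signed sum of its edges. For instance
  ∂[0,2,8] = [2,8] − [0,8] + [0,2],
  ∂[6,7,9] = [7,9] − [6,9] + [6,7].
The resulting 20×10 matrix has rank 10, and its Smith normal form has invariant factors (1,1,1,1,1,1,1,1,1,1).

Reading off H_k = ker ∂_k / im ∂_{k+1}:

  H_0: rank C_0 − rank ∂_1 = 10 − 8 = 2, and the invariant factors of ∂_1 are all 1, so H_0 = Z^2.
  H_1: rank ker ∂_1 − rank ∂_2 = (20 − 8) − 10 = 2, and the invariant factors of ∂_2 are all 1, so H_1 = Z^2.
  H_2: rank ker ∂_2 − rank ∂_3 = (10 − 10) − 0 = 0, and there is no ∂_3, so H_2 = 0.

H_0 = Z^2,  H_1 = Z^2,  H_2 = 0.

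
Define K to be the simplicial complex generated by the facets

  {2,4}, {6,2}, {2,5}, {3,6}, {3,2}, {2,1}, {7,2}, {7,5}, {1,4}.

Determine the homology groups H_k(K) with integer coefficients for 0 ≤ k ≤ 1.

H_0 = Z,  H_1 = Z^3.

K has 7 vertices, 9 edges.
rank ∂_0 = 0, rank ∂_1 = 6 ⇒ b_0 = 7 − 0 − 6 = 1; all invariant factors of ∂_1 are 1 so no torsion. So H_0 ≅ Z.
rank ∂_1 = 6, rank ∂_2 = 0 ⇒ b_1 = 9 − 6 − 0 = 3. So H_1 ≅ Z^3.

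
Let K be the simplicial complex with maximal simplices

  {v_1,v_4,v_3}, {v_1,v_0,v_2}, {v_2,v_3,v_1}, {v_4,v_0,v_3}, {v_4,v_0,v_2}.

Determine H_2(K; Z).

H_2 ≅ 0.

Fix the vertex order v_0 < v_1 < v_2 < v_3 < v_4 and write every simplex with vertices in increasing order. Then dim K = 2 and the simplices of K are:

  0-simplices (5): [v_0], [v_1], [v_2], [v_3], [v_4]
  1-simplices (10): [v_0,v_1], [v_0,v_2], [v_0,v_3], [v_0,v_4], [v_1,v_2], [v_1,v_3], [v_1,v_4], [v_2,v_3], [v_2,v_4], [v_3,v_4]
  2-simplices (5): [v_0,v_1,v_2], [v_0,v_2,v_4], [v_0,v_3,v_4], [v_1,v_2,v_3], [v_1,v_3,v_4]

giving chain groups C_0 ≅ Z^5, C_1 ≅ Z^10, C_2 ≅ Z^5.

∂_1: C_1 → C_0 maps an edge to its endpoints' difference, ∂[p,q] = q − p.
The 5×10 boundary matrix has rank 4 and Smith normal form diag(1,1,1,1).

Boundary ∂_2: C_2 → C_1 maps a triangle to the signed sum of its edges. For instance
  ∂[v_0,v_3,v_4] = [v_3,v_4] − [v_0,v_4] + [v_0,v_3],
  ∂[v_0,v_1,v_2] = [v_1,v_2] − [v_0,v_2] + [v_0,v_1].
The resulting 10×5 matrix has rank 5, and its Smith normal form has invariant factors (1,1,1,1,1).

From H_k ≅ ker(∂_k) / im(∂_{k+1}) we obtain:

  H_2: rank ker ∂_2 − rank ∂_3 = (5 − 5) − 0 = 0, and there is no ∂_3, so H_2 ≅ 0.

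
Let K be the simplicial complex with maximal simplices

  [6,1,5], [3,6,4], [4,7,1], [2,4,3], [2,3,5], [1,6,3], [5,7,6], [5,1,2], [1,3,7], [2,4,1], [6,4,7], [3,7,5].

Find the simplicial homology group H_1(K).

H_1 = Z/2Z.

Fix the vertex order 1 < 2 < 3 < 4 < 5 < 6 < 7 and write every simplex with vertices in increasing order. Then dim K = 2 and the simplices of K are:

  0-simplices (7): [1], [2], [3], [4], [5], [6], [7]
  1-simplices (18): [1,2], [1,3], [1,4], [1,5], [1,6], [1,7], [2,3], [2,4], [2,5], [3,4], [3,5], [3,6], [3,7], [4,6], [4,7], [5,6], [5,7], [6,7]
  2-simplices (12): [1,2,4], [1,2,5], [1,3,6], [1,3,7], [1,4,7], [1,5,6], [2,3,4], [2,3,5], [3,4,6], [3,5,7], [4,6,7], [5,6,7]

giving chain groups C_0 ≅ Z^7, C_1 ≅ Z^18, C_2 ≅ Z^12.

Boundary ∂_1: C_1 → C_0 is given by ∂[p,q] = [q] − [p]. For instance
  ∂[1,4] = [4] − [1].
The resulting 7×18 matrix has rank 6, and its Smith normal form has invariant factors (1,1,1,1,1,1).

∂_2: C_2 → C_1 maps a triangle to the signed sum of its edges. For instance
  ∂[5,6,7] = [6,7] − [5,7] + [5,6],
  ∂[1,4,7] = [4,7] − [1,7] + [1,4].
The resulting 18×12 matrix has rank 12, and its Smith normal form has invariant factors (1,1,1,1,1,1,1,1,1,1,1,2).

Reading off H_k = ker ∂_k / im ∂_{k+1}:

  H_1: rank ker ∂_1 − rank ∂_2 = (18 − 6) − 12 = 0, and ∂_2 has invariant factor 2 > 1, so H_1 ≅ Z/2Z.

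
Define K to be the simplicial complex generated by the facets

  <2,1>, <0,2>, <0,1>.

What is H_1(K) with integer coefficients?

H_1 = Z.

Fix the vertex order 0 < 1 < 2 and write every simplex with vertices in increasing order. Then dim K = 1 and the simplices of K are:

  0-simplices (3): [0], [1], [2]
  1-simplices (3): [0,1], [0,2], [1,2]

giving chain groups C_0 ≅ Z^3, C_1 ≅ Z^3.

The boundary map ∂_1: C_1 → C_0 maps an edge to its endpoints' difference, ∂[p,q] = q − p. For instance
  ∂[0,1] = [1] − [0].
This gives a 3×3 integer matrix of rank 2; reducing to Smith normal form yields diagonal entries (1,1).

Now H_k = ker ∂_k / im ∂_{k+1}, so:

  H_1: rank ker ∂_1 − rank ∂_2 = (3 − 2) − 0 = 1, and there is no ∂_2, so H_1 ≅ Z.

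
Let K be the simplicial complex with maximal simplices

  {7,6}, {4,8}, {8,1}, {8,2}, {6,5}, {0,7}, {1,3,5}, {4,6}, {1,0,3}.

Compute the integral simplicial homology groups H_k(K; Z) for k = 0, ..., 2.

H_0 ≅ Z,  H_1 ≅ Z^2,  H_2 = 0.

We work with the vertex ordering 0 < 1 < 2 < 3 < 4 < 5 < 6 < 7 < 8. The simplices of K, each written with vertices in increasing order, are:

  0-simplices (9): [0], [1], [2], [3], [4], [5], [6], [7], [8]
  1-simplices (12): [0,1], [0,3], [0,7], [1,3], [1,5], [1,8], [2,8], [3,5], [4,6], [4,8], [5,6], [6,7]
  2-simplices (2): [0,1,3], [1,3,5]

Hence C_0 ≅ Z^9, C_1 ≅ Z^12, C_2 ≅ Z^2.

The boundary map ∂_1: C_1 → C_0 is given by ∂[p,q] = [q] − [p].
As a 9×12 matrix over Z this has rank 8, with invariant factors (1,1,1,1,1,1,1,1).

The boundary map ∂_2: C_2 → C_1 acts by ∂[p,q,r] = [q,r] − [p,r] + [p,q]. For instance
  ∂[0,1,3] = [1,3] − [0,3] + [0,1],
  ∂[1,3,5] = [3,5] − [1,5] + [1,3].
The resulting 12×2 matrix has rank 2, and its Smith normal form has invariant factors (1,1).

Reading off H_k = ker ∂_k / im ∂_{k+1}:

  H_0: rank C_0 − rank ∂_1 = 9 − 8 = 1, and the invariant factors of ∂_1 are all 1, so H_0 = Z.
  H_1: rank ker ∂_1 − rank ∂_2 = (12 − 8) − 2 = 2, and the invariant factors of ∂_2 are all 1, so H_1 = Z^2.
  H_2: rank ker ∂_2 − rank ∂_3 = (2 − 2) − 0 = 0, and there is no ∂_3, so H_2 = 0.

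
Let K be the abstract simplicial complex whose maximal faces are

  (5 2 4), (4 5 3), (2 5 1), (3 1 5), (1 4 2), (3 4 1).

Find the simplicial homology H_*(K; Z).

We work with the vertex ordering 1 < 2 < 3 < 4 < 5. The simplices of K, each written with vertices in increasing order, are:

  0-simplices (5): [1], [2], [3], [4], [5]
  1-simplices (9): [1,2], [1,3], [1,4], [1,5], [2,4], [2,5], [3,4], [3,5], [4,5]
  2-simplices (6): [1,2,4], [1,2,5], [1,3,4], [1,3,5], [2,4,5], [3,4,5]

giving chain groups C_0 ≅ Z^5, C_1 ≅ Z^9, C_2 ≅ Z^6.

∂_1: C_1 → C_0 maps an edge to its endpoints' difference, ∂[p,q] = q − p. For instance
  ∂[3,5] = [5] − [3].
This gives a 5×9 integer matrix of rank 4; reducing to Smith normal form yields diagonal entries (1,1,1,1).

∂_2: C_2 → C_1 acts by ∂[p,q,r] = [q,r] − [p,r] + [p,q]. For instance
  ∂[1,2,5] = [2,5] − [1,5] + [1,2],
  ∂[1,3,4] = [3,4] − [1,4] + [1,3].
The 9×6 boundary matrix has rank 5 and Smith normal form diag(1,1,1,1,1).

Computing H_k = (kernel of ∂_k) / (image of ∂_{k+1}):

  H_0: rank C_0 − rank ∂_1 = 5 − 4 = 1, and the invariant factors of ∂_1 are all 1, so H_0 ≅ Z.
  H_1: rank ker ∂_1 − rank ∂_2 = (9 − 4) − 5 = 0, and the invariant factors of ∂_2 are all 1, so H_1 ≅ 0.
  H_2: rank ker ∂_2 − rank ∂_3 = (6 − 5) − 0 = 1, and there is no ∂_3, so H_2 ≅ Z.

H_0 = Z,  H_1 = 0,  H_2 = Z.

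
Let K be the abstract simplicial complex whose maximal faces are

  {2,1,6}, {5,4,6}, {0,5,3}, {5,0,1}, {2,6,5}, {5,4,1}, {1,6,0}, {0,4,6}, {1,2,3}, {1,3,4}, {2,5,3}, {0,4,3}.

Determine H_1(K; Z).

K has 7 vertices, 18 edges, 12 triangles.
rank ∂_1 = 6, rank ∂_2 = 12 ⇒ b_1 = 18 − 6 − 12 = 0; ∂_2 has invariant factor(s) [2] giving torsion. So H_1 = Z/2.

H_1 ≅ Z/2.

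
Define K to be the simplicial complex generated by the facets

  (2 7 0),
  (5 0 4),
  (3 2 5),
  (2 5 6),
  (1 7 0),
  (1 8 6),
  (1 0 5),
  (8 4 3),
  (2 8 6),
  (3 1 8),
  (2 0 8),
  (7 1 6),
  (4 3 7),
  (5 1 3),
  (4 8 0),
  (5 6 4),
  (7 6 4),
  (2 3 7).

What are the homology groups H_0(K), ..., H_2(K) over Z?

We work with the vertex ordering 0 < 1 < 2 < 3 < 4 < 5 < 6 < 7 < 8. The simplices of K, each written with vertices in increasing order, are:

  0-simplices (9): [0], [1], [2], [3], [4], [5], [6], [7], [8]
  1-simplices (27): (27 of them)
  2-simplices (18): [0,1,5], [0,1,7], [0,2,7], [0,2,8], [0,4,5], [0,4,8], [1,3,5], [1,3,8], [1,6,7], [1,6,8], [2,3,5], [2,3,7], [2,5,6], [2,6,8], [3,4,7], [3,4,8], [4,5,6], [4,6,7]

so the chain groups are C_0 ≅ Z^9, C_1 ≅ Z^27, C_2 ≅ Z^18.

Boundary ∂_1: C_1 → C_0 sends each edge [p,q] (with p < q) to q − p. For instance
  ∂[0,5] = [5] − [0].
As a 9×27 matrix over Z this has rank 8, with invariant factors (1,1,1,1,1,1,1,1).

∂_2: C_2 → C_1 sends each 2-simplex [p,q,r] to [q,r] − [p,r] + [p,q]. For instance
  ∂[2,5,6] = [5,6] − [2,6] + [2,5],
  ∂[1,3,8] = [3,8] − [1,8] + [1,3].
The 27×18 boundary matrix has rank 17 and Smith normal form diag(1,1,1,1,1,1,1,1,1,1,1,1,1,1,1,1,1).

From H_k ≅ ker(∂_k) / im(∂_{k+1}) we obtain:

  H_0: rank C_0 − rank ∂_1 = 9 − 8 = 1, and the invariant factors of ∂_1 are all 1, so H_0 = Z.
  H_1: rank ker ∂_1 − rank ∂_2 = (27 − 8) − 17 = 2, and the invariant factors of ∂_2 are all 1, so H_1 = Z^2.
  H_2: rank ker ∂_2 − rank ∂_3 = (18 − 17) − 0 = 1, and there is no ∂_3, so H_2 = Z.

As a check, the Euler characteristic is 9 − 27 + 18 = 0, which agrees with 1 − 2 + 1 = 0.

H_0 = Z,  H_1 = Z^2,  H_2 = Z.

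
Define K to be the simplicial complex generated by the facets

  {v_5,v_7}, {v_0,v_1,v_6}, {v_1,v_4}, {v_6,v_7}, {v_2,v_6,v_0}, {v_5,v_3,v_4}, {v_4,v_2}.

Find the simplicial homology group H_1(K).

H_1 = Z^2.

Fix the vertex order v_0 < v_1 < v_2 < v_3 < v_4 < v_5 < v_6 < v_7 and write every simplex with vertices in increasing order. Then dim K = 2 and the simplices of K are:

  0-simplices (8): [v_0], [v_1], [v_2], [v_3], [v_4], [v_5], [v_6], [v_7]
  1-simplices (12): [v_0,v_1], [v_0,v_2], [v_0,v_6], [v_1,v_4], [v_1,v_6], [v_2,v_4], [v_2,v_6], [v_3,v_4], [v_3,v_5], [v_4,v_5], [v_5,v_7], [v_6,v_7]
  2-simplices (3): [v_0,v_1,v_6], [v_0,v_2,v_6], [v_3,v_4,v_5]

so the chain groups are C_0 ≅ Z^8, C_1 ≅ Z^12, C_2 ≅ Z^3.

The boundary map ∂_1: C_1 → C_0 is given by ∂[p,q] = [q] − [p]. For instance
  ∂[v_0,v_1] = [v_1] − [v_0].
As a 8×12 matrix over Z this has rank 7, with invariant factors (1,1,1,1,1,1,1).

Boundary ∂_2: C_2 → C_1 maps a triangle to the signed sum of its edges. For instance
  ∂[v_3,v_4,v_5] = [v_4,v_5] − [v_3,v_5] + [v_3,v_4],
  ∂[v_0,v_1,v_6] = [v_1,v_6] − [v_0,v_6] + [v_0,v_1].
The resulting 12×3 matrix has rank 3, and its Smith normal form has invariant factors (1,1,1).

From H_k ≅ ker(∂_k) / im(∂_{k+1}) we obtain:

  H_1: rank ker ∂_1 − rank ∂_2 = (12 − 7) − 3 = 2, and the invariant factors of ∂_2 are all 1, so H_1 ≅ Z^2.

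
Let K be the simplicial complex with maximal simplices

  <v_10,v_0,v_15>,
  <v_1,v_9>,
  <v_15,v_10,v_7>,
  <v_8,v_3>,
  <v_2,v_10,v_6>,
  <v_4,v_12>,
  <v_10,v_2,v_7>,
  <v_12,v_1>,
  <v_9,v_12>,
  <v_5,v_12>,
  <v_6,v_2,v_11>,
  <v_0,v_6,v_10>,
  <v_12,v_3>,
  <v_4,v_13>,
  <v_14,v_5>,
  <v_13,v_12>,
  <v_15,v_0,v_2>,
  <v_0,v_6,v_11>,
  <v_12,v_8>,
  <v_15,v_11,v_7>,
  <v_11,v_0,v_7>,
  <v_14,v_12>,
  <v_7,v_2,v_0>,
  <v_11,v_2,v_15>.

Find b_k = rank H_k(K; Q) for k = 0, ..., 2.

b_0 = 2, b_1 = 4, b_2 = 0.

We work with the vertex ordering v_0 < v_1 < v_2 < v_3 < v_4 < v_5 < v_6 < v_7 < v_8 < v_9 < v_10 < v_11 < v_12 < v_13 < v_14 < v_15. The simplices of K, each written with vertices in increasing order, are:

  0-simplices (16): [v_0], [v_1], [v_2], [v_3], [v_4], [v_5], [v_6], [v_7], [v_8], [v_9], [v_10], [v_11], [v_12], [v_13], [v_14], [v_15]
  1-simplices (30): (30 of them)
  2-simplices (12): (12 of them)

giving chain groups C_0 ≅ Z^16, C_1 ≅ Z^30, C_2 ≅ Z^12.

The boundary map ∂_1: C_1 → C_0 maps an edge to its endpoints' difference, ∂[p,q] = q − p. For instance
  ∂[v_0,v_11] = [v_11] − [v_0].
This gives a 16×30 integer matrix of rank 14; reducing to Smith normal form yields diagonal entries (1,1,1,1,1,1,1,1,1,1,1,1,1,1).

∂_2: C_2 → C_1 sends each 2-simplex [p,q,r] to [q,r] − [p,r] + [p,q]. For instance
  ∂[v_7,v_11,v_15] = [v_11,v_15] − [v_7,v_15] + [v_7,v_11],
  ∂[v_2,v_7,v_10] = [v_7,v_10] − [v_2,v_10] + [v_2,v_7].
The resulting 30×12 matrix has rank 12, and its Smith normal form has invariant factors (1,1,1,1,1,1,1,1,1,1,1,2).

Computing H_k = (kernel of ∂_k) / (image of ∂_{k+1}):

  H_0: rank C_0 − rank ∂_1 = 16 − 14 = 2, and the invariant factors of ∂_1 are all 1, so H_0 = Z^2.
  H_1: rank ker ∂_1 − rank ∂_2 = (30 − 14) − 12 = 4, and ∂_2 has invariant factor 2 > 1, so H_1 = Z^4 ⊕ Z/2.
  H_2: rank ker ∂_2 − rank ∂_3 = (12 − 12) − 0 = 0, and there is no ∂_3, so H_2 = 0.

(K is a triangulation of the disjoint union of the real projective plane RP^2 and a wedge of 4 circles.)

Hence the Betti numbers are b_0 = 2, b_1 = 4, b_2 = 0.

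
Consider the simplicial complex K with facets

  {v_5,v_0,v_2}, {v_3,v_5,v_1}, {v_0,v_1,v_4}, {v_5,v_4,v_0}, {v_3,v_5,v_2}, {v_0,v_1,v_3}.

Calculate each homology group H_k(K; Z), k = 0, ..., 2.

Order the vertices as v_0 < v_1 < v_2 < v_3 < v_4 < v_5. Listing each simplex with vertices in this order, K has dimension 2 with simplices:

  0-simplices (6): [v_0], [v_1], [v_2], [v_3], [v_4], [v_5]
  1-simplices (12): [v_0,v_1], [v_0,v_2], [v_0,v_3], [v_0,v_4], [v_0,v_5], [v_1,v_3], [v_1,v_4], [v_1,v_5], [v_2,v_3], [v_2,v_5], [v_3,v_5], [v_4,v_5]
  2-simplices (6): [v_0,v_1,v_3], [v_0,v_1,v_4], [v_0,v_2,v_5], [v_0,v_4,v_5], [v_1,v_3,v_5], [v_2,v_3,v_5]

Hence C_0 ≅ Z^6, C_1 ≅ Z^12, C_2 ≅ Z^6.

Boundary ∂_1: C_1 → C_0 sends each edge [p,q] (with p < q) to q − p. For instance
  ∂[v_0,v_4] = [v_4] − [v_0].
As a 6×12 matrix over Z this has rank 5, with invariant factors (1,1,1,1,1).

∂_2: C_2 → C_1 maps a triangle to the signed sum of its edges. For instance
  ∂[v_0,v_1,v_4] = [v_1,v_4] − [v_0,v_4] + [v_0,v_1],
  ∂[v_0,v_2,v_5] = [v_2,v_5] − [v_0,v_5] + [v_0,v_2].
The resulting 12×6 matrix has rank 6, and its Smith normal form has invariant factors (1,1,1,1,1,1).

From H_k ≅ ker(∂_k) / im(∂_{k+1}) we obtain:

  H_0: rank C_0 − rank ∂_1 = 6 − 5 = 1, and the invariant factors of ∂_1 are all 1, so H_0 = Z.
  H_1: rank ker ∂_1 − rank ∂_2 = (12 − 5) − 6 = 1, and the invariant factors of ∂_2 are all 1, so H_1 = Z.
  H_2: rank ker ∂_2 − rank ∂_3 = (6 − 6) − 0 = 0, and there is no ∂_3, so H_2 = 0.

H_0 = Z,  H_1 = Z,  H_2 = 0.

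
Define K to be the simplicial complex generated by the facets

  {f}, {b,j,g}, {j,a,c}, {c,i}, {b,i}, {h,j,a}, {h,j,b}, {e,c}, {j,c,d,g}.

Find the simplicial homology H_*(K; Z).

H_0 = Z^2,  H_1 = Z,  H_2 = 0,  H_3 = 0.

Fix the vertex order a < b < c < d < e < f < g < h < i < j and write every simplex with vertices in increasing order. Then dim K = 3 and the simplices of K are:

  0-simplices (10): a, b, c, d, e, f, g, h, i, j
  1-simplices (16): ac, ah, aj, bg, bh, bi, bj, cd, ce, cg, ci, cj, dg, dj, gj, hj
  2-simplices (8): acj, ahj, bgj, bhj, cdg, cdj, cgj, dgj
  3-simplices (1): cdgj

giving chain groups C_0 ≅ Z^10, C_1 ≅ Z^16, C_2 ≅ Z^8, C_3 ≅ Z^1.

The boundary map ∂_1: C_1 → C_0 sends each edge [p,q] (with p < q) to q − p. For instance
  ∂ah = h − a.
This gives a 10×16 integer matrix of rank 8; reducing to Smith normal form yields diagonal entries (1,1,1,1,1,1,1,1).

∂_2: C_2 → C_1 maps a triangle to the signed sum of its edges. For instance
  ∂cdg = dg − cg + cd,
  ∂cdj = dj − cj + cd.
This gives a 16×8 integer matrix of rank 7; reducing to Smith normal form yields diagonal entries (1,1,1,1,1,1,1).

∂_3: C_3 → C_2 sends each 3-simplex σ to the alternating sum Σ_i (−1)^i (σ with its i-th vertex removed). For instance
  ∂cdgj = dgj − cgj + cdj − cdg.
As a 8×1 matrix over Z this has rank 1, with invariant factors (1).

Now H_k = ker ∂_k / im ∂_{k+1}, so:

  H_0: rank C_0 − rank ∂_1 = 10 − 8 = 2, and the invariant factors of ∂_1 are all 1, so H_0 ≅ Z^2.
  H_1: rank ker ∂_1 − rank ∂_2 = (16 − 8) − 7 = 1, and the invariant factors of ∂_2 are all 1, so H_1 ≅ Z.
  H_2: rank ker ∂_2 − rank ∂_3 = (8 − 7) − 1 = 0, and the invariant factors of ∂_3 are all 1, so H_2 ≅ 0.
  H_3: rank ker ∂_3 − rank ∂_4 = (1 − 1) − 0 = 0, and there is no ∂_4, so H_3 ≅ 0.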